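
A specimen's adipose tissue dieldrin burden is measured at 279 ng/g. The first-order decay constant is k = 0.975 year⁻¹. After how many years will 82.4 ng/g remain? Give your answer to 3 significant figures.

t½ = ln 2 / k = 0.69315 / 0.975 ≈ 0.71092 years.
Fraction remaining = 82.4/279 ≈ 0.29534.
n = log₂(279/82.4) = ln(3.3859)/ln 2 ≈ 1.7595 half-lives.
t = n × t½ = 1.7595 × 0.71092 ≈ 1.2509 years.

1.25 years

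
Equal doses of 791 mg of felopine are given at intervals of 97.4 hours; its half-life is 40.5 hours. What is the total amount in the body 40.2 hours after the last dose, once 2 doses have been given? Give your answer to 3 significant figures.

473 mg

The 2 doses were given 137.6, 40.2 hours ago.
Total = 791·(1/2)^(137.6/40.5) + 791·(1/2)^(40.2/40.5)
      = 75.062 + 397.54 ≈ 472.6 mg.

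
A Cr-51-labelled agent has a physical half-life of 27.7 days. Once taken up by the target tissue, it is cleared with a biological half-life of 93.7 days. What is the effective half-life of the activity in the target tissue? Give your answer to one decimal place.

21.4 days

1/t_eff = 1/t_phys + 1/t_biol = 1/27.7 + 1/93.7 = 0.046773 per day.
t_eff = 27.7 × 93.7 / (27.7 + 93.7) ≈ 21.38 days.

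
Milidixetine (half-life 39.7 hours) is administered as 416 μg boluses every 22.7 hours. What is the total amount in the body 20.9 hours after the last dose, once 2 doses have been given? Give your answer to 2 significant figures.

480 μg

The 2 doses were given 43.6, 20.9 hours ago.
Total = 416·(1/2)^(43.6/39.7) + 416·(1/2)^(20.9/39.7)
      = 194.31 + 288.81 ≈ 483.12 μg.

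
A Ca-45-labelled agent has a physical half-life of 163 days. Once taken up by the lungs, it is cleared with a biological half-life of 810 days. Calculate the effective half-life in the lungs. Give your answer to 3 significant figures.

136 days

1/t_eff = 1/t_phys + 1/t_biol = 1/163 + 1/810 = 0.0073695 per day.
t_eff = 163 × 810 / (163 + 810) ≈ 135.69 days.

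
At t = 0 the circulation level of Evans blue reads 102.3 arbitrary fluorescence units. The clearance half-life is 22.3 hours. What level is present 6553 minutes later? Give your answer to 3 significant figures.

3.43 arbitrary fluorescence units

Convert the elapsed time: 6553 minutes = 109.217 hours.
Number of half-lives: n = 109.217/22.3 ≈ 4.8976.
Remaining = 102.3 × (1/2)^4.8976 = 102.3 × 0.033548 ≈ 3.432 arbitrary fluorescence units.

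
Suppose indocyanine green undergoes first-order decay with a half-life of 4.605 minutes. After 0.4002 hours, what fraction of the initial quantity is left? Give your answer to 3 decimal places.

0.4002 hours = 24.012 minutes.
n = 24.012/4.605 ≈ 5.2143 half-lives.
Fraction remaining = (1/2)^5.2143 ≈ 0.026936.

0.027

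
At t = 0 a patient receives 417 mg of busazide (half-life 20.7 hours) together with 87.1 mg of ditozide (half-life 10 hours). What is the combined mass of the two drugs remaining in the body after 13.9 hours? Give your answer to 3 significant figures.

busazide: 417 × (1/2)^(13.9/20.7) = 417 × (1/2)^0.6715 ≈ 261.82 mg.
ditozide: 87.1 × (1/2)^(13.9/10) = 87.1 × (1/2)^1.39 ≈ 33.234 mg.
Total = 261.82 + 33.234 ≈ 295.05 mg.

295 mg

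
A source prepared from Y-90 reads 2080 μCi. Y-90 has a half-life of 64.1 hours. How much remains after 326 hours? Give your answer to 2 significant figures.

61 μCi

Number of half-lives: n = 326/64.1 ≈ 5.0858.
Remaining = 2080 × (1/2)^5.0858 = 2080 × 0.029446 ≈ 61.247 μCi.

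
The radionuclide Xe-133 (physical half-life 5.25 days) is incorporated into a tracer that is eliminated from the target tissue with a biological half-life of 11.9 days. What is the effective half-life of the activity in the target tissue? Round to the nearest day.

1/t_eff = 1/t_phys + 1/t_biol = 1/5.25 + 1/11.9 = 0.27451 per day.
t_eff = 5.25 × 11.9 / (5.25 + 11.9) ≈ 3.6429 days.

4 days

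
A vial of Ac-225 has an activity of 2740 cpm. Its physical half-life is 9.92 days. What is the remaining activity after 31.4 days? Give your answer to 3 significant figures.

Number of half-lives: n = 31.4/9.92 ≈ 3.1653.
Remaining = 2740 × (1/2)^3.1653 = 2740 × 0.11147 ≈ 305.42 cpm.

305 cpm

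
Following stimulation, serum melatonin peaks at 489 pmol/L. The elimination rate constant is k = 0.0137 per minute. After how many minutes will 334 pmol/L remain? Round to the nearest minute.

t½ = ln 2 / k = 0.69315 / 0.0137 ≈ 50.595 minutes.
Fraction remaining = 334/489 ≈ 0.68303.
n = log₂(489/334) = ln(1.4641)/ln 2 ≈ 0.54999 half-lives.
t = n × t½ = 0.54999 × 50.595 ≈ 27.826 minutes.

28 minutes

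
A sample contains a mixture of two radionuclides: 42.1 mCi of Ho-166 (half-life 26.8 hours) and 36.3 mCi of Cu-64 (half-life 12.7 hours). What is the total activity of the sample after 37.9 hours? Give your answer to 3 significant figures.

20.4 mCi

Ho-166: 42.1 × (1/2)^(37.9/26.8) = 42.1 × (1/2)^1.4142 ≈ 15.797 mCi.
Cu-64: 36.3 × (1/2)^(37.9/12.7) = 36.3 × (1/2)^2.9843 ≈ 4.5873 mCi.
Total = 15.797 + 4.5873 ≈ 20.384 mCi.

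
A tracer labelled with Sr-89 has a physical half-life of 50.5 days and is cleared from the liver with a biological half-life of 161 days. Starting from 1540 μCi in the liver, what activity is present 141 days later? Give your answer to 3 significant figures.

121 μCi

1/t_eff = 1/t_phys + 1/t_biol = 1/50.5 + 1/161 = 0.026013 per day.
t_eff = 50.5 × 161 / (50.5 + 161) ≈ 38.442 days.
Remaining = 1540 × (1/2)^(141/38.442) = 1540 × (1/2)^3.6679 ≈ 121.17 μCi.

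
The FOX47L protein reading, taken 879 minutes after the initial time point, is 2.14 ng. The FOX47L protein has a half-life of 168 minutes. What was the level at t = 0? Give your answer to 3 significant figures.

Number of half-lives elapsed: n = 879/168 ≈ 5.2321.
A₀ = A × 2^n = 2.14 × 2^5.2321 = 2.14 × 37.587 ≈ 80.435 ng.

80.4 ng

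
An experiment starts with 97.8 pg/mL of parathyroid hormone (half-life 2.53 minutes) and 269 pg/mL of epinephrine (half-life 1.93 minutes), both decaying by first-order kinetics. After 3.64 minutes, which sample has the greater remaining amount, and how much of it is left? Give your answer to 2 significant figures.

parathyroid hormone: 97.8 × (1/2)^1.4387 ≈ 36.077 pg/mL.
epinephrine: 269 × (1/2)^1.886 ≈ 72.779 pg/mL.
Epinephrine has more remaining, at ≈ 72.779 pg/mL.

epinephrine, 73 pg/mL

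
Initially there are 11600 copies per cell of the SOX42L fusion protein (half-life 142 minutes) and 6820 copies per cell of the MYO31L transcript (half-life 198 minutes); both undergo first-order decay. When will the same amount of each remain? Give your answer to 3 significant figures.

Set 11600·(1/2)^(t/142) = 6820·(1/2)^(t/198).
Taking log₂: log₂(11600/6820) = t·(1/142 − 1/198).
log₂(1.7009) = 0.76628; 1/142 − 1/198 = 0.0019917.
t = 0.76628 / 0.0019917 ≈ 384.73 minutes.

385 minutes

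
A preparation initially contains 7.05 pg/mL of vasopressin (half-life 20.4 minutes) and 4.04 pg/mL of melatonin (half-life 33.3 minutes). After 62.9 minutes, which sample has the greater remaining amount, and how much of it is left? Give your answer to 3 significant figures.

melatonin, 1.09 pg/mL

vasopressin: 7.05 × (1/2)^3.0833 ≈ 0.83179 pg/mL.
melatonin: 4.04 × (1/2)^1.8889 ≈ 1.0909 pg/mL.
Melatonin has more remaining, at ≈ 1.0909 pg/mL.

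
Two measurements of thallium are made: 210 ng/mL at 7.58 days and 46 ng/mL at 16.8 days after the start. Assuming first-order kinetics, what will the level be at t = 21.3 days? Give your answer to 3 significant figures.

21.9 ng/mL

Over Δt = 16.8 − 7.58 = 9.22 days, the level fell by a factor of 210/46 ≈ 4.5652.
n = log₂(4.5652) ≈ 2.1907 half-lives, so t½ = 9.22/2.1907 ≈ 4.2087 days.
From t = 16.8 to t = 21.3: 46 × (1/2)^((21.3−16.8)/4.2087) ≈ 21.923 ng/mL.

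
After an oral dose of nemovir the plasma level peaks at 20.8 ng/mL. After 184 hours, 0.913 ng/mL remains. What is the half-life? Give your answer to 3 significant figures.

40.8 hours

A/A₀ = 0.913/20.8 ≈ 0.043894.
n = log₂(22.782) ≈ 4.5098 half-lives elapsed in 184 hours.
t½ = 184/4.5098 ≈ 40.8 hours.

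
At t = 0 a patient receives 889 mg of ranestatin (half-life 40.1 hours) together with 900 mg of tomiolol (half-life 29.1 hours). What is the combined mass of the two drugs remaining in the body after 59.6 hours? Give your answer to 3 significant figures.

ranestatin: 889 × (1/2)^(59.6/40.1) = 889 × (1/2)^1.4863 ≈ 317.31 mg.
tomiolol: 900 × (1/2)^(59.6/29.1) = 900 × (1/2)^2.0481 ≈ 217.62 mg.
Total = 317.31 + 217.62 ≈ 534.93 mg.

535 mg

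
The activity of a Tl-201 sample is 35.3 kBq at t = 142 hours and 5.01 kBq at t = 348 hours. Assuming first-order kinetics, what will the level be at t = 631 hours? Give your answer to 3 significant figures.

0.343 kBq

Over Δt = 348 − 142 = 206 hours, the level fell by a factor of 35.3/5.01 ≈ 7.0459.
n = log₂(7.0459) ≈ 2.8168 half-lives, so t½ = 206/2.8168 ≈ 73.133 hours.
From t = 348 to t = 631: 5.01 × (1/2)^((631−348)/73.133) ≈ 0.34273 kBq.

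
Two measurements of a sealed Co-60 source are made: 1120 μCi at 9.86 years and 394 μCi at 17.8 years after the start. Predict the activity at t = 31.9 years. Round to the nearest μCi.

62 μCi

Over Δt = 17.8 − 9.86 = 7.94 years, the level fell by a factor of 1120/394 ≈ 2.8426.
n = log₂(2.8426) ≈ 1.5072 half-lives, so t½ = 7.94/1.5072 ≈ 5.2679 years.
From t = 17.8 to t = 31.9: 394 × (1/2)^((31.9−17.8)/5.2679) ≈ 61.627 μCi.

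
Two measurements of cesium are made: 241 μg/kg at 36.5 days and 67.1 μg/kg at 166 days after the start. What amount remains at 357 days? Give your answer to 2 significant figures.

10 μg/kg

Over Δt = 166 − 36.5 = 129.5 days, the level fell by a factor of 241/67.1 ≈ 3.5917.
n = log₂(3.5917) ≈ 1.8446 half-lives, so t½ = 129.5/1.8446 ≈ 70.203 days.
From t = 166 to t = 357: 67.1 × (1/2)^((357−166)/70.203) ≈ 10.179 μg/kg.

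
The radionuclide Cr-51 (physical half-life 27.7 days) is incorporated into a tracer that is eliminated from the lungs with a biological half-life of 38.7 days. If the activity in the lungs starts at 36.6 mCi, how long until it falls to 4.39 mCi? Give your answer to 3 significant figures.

49.4 days

1/t_eff = 1/t_phys + 1/t_biol = 1/27.7 + 1/38.7 = 0.061941 per day.
t_eff = 27.7 × 38.7 / (27.7 + 38.7) ≈ 16.144 days.
n = log₂(36.6/4.39) ≈ 3.0596; t = 3.0596 × 16.144 ≈ 49.395 days.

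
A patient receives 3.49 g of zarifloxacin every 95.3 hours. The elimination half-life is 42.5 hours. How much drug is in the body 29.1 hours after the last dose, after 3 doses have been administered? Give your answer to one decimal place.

2.7 g

The 3 doses were given 219.7, 124.4, 29.1 hours ago.
Total = 3.49·(1/2)^(219.7/42.5) + 3.49·(1/2)^(124.4/42.5) + 3.49·(1/2)^(29.1/42.5)
      = 0.096979 + 0.45887 + 2.1712 ≈ 2.7271 g.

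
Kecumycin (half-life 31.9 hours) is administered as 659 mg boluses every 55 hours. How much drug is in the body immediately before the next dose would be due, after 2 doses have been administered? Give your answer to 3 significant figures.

The 2 doses were given 110, 55 hours ago.
Total = 659·(1/2)^(110/31.9) + 659·(1/2)^(55/31.9)
      = 60.374 + 199.47 ≈ 259.84 mg.

260 mg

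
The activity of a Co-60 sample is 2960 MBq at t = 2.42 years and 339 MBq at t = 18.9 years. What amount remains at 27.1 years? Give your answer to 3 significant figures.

Over Δt = 18.9 − 2.42 = 16.48 years, the level fell by a factor of 2960/339 ≈ 8.7316.
n = log₂(8.7316) ≈ 3.1262 half-lives, so t½ = 16.48/3.1262 ≈ 5.2715 years.
From t = 18.9 to t = 27.1: 339 × (1/2)^((27.1−18.9)/5.2715) ≈ 115.33 MBq.

115 MBq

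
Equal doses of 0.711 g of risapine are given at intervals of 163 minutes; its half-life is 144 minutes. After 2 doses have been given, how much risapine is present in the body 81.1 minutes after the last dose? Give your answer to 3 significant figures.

The 2 doses were given 244.1, 81.1 minutes ago.
Total = 0.711·(1/2)^(244.1/144) + 0.711·(1/2)^(81.1/144)
      = 0.21957 + 0.48121 ≈ 0.70078 g.

0.701 g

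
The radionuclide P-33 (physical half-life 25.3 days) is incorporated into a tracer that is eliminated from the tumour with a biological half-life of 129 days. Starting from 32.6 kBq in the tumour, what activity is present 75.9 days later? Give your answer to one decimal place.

2.7 kBq

1/t_eff = 1/t_phys + 1/t_biol = 1/25.3 + 1/129 = 0.047278 per day.
t_eff = 25.3 × 129 / (25.3 + 129) ≈ 21.152 days.
Remaining = 32.6 × (1/2)^(75.9/21.152) = 32.6 × (1/2)^3.5884 ≈ 2.7103 kBq.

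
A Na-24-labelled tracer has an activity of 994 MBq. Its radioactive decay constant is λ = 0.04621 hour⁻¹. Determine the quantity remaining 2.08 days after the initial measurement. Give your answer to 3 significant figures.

99.0 MBq

t½ = ln 2 / λ = 0.69315 / 0.04621 ≈ 15 hours.
Convert the elapsed time: 2.08 days = 49.92 hours.
Number of half-lives: n = 49.92/15 ≈ 3.328.
Remaining = 994 × (1/2)^3.328 = 994 × 0.099579 ≈ 98.982 MBq.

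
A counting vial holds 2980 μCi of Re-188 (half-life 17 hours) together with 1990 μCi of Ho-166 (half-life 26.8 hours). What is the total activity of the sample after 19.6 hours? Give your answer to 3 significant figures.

2540 μCi

Re-188: 2980 × (1/2)^(19.6/17) = 2980 × (1/2)^1.1529 ≈ 1340.1 μCi.
Ho-166: 1990 × (1/2)^(19.6/26.8) = 1990 × (1/2)^0.73134 ≈ 1198.7 μCi.
Total = 1340.1 + 1198.7 ≈ 2538.8 μCi.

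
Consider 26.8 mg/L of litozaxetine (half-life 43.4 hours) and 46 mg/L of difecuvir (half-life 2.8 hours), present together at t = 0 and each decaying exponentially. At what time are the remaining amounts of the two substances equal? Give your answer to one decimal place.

Set 26.8·(1/2)^(t/43.4) = 46·(1/2)^(t/2.8).
Taking log₂: log₂(26.8/46) = t·(1/43.4 − 1/2.8).
log₂(0.58261) = -0.7794; 1/43.4 − 1/2.8 = -0.3341.
t = -0.7794 / -0.3341 ≈ 2.3328 hours.

2.3 hours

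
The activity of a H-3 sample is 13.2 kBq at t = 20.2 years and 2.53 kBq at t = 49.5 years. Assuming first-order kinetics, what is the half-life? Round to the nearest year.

Over Δt = 49.5 − 20.2 = 29.3 years, the level fell by a factor of 13.2/2.53 ≈ 5.2174.
n = log₂(5.2174) ≈ 2.3833 half-lives, so t½ = 29.3/2.3833 ≈ 12.294 years.

12 years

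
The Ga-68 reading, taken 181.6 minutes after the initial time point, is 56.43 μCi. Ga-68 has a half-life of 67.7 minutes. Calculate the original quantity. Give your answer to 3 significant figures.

Number of half-lives elapsed: n = 181.6/67.7 ≈ 2.6824.
A₀ = A × 2^n = 56.43 × 2^2.6824 = 56.43 × 6.4193 ≈ 362.24 μCi.

362 μCi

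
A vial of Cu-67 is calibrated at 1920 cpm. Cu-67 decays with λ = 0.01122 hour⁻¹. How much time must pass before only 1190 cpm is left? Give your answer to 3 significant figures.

42.6 hours

t½ = ln 2 / λ = 0.69315 / 0.01122 ≈ 61.778 hours.
Fraction remaining = 1190/1920 ≈ 0.61979.
n = log₂(1920/1190) = ln(1.6134)/ln 2 ≈ 0.69014 half-lives.
t = n × t½ = 0.69014 × 61.778 ≈ 42.636 hours.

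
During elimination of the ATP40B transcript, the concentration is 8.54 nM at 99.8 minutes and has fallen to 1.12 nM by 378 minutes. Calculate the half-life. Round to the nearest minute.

95 minutes

Over Δt = 378 − 99.8 = 278.2 minutes, the level fell by a factor of 8.54/1.12 ≈ 7.625.
n = log₂(7.625) ≈ 2.9307 half-lives, so t½ = 278.2/2.9307 ≈ 94.925 minutes.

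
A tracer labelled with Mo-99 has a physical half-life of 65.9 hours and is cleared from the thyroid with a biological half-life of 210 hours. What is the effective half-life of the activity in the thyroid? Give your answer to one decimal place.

1/t_eff = 1/t_phys + 1/t_biol = 1/65.9 + 1/210 = 0.019936 per hour.
t_eff = 65.9 × 210 / (65.9 + 210) ≈ 50.159 hours.

50.2 hours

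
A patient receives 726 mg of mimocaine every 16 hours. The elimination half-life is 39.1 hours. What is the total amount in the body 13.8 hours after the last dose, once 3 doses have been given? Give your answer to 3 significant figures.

1320 mg

The 3 doses were given 45.8, 29.8, 13.8 hours ago.
Total = 726·(1/2)^(45.8/39.1) + 726·(1/2)^(29.8/39.1) + 726·(1/2)^(13.8/39.1)
      = 322.35 + 428.06 + 568.45 ≈ 1318.9 mg.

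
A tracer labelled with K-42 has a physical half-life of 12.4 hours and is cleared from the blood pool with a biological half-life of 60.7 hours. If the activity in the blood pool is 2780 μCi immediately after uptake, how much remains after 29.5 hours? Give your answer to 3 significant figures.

1/t_eff = 1/t_phys + 1/t_biol = 1/12.4 + 1/60.7 = 0.09712 per hour.
t_eff = 12.4 × 60.7 / (12.4 + 60.7) ≈ 10.297 hours.
Remaining = 2780 × (1/2)^(29.5/10.297) = 2780 × (1/2)^2.865 ≈ 381.58 μCi.

382 μCi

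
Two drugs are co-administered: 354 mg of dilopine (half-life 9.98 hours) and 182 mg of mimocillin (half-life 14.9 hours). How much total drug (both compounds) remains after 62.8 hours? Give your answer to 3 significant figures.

dilopine: 354 × (1/2)^(62.8/9.98) = 354 × (1/2)^6.2926 ≈ 4.5159 mg.
mimocillin: 182 × (1/2)^(62.8/14.9) = 182 × (1/2)^4.2148 ≈ 9.8017 mg.
Total = 4.5159 + 9.8017 ≈ 14.318 mg.

14.3 mg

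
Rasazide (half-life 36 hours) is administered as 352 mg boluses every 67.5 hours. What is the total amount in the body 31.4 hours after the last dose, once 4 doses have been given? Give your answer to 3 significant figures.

263 mg

The 4 doses were given 233.9, 166.4, 98.9, 31.4 hours ago.
Total = 352·(1/2)^(233.9/36) + 352·(1/2)^(166.4/36) + 352·(1/2)^(98.9/36) + 352·(1/2)^(31.4/36)
      = 3.8966 + 14.293 + 52.426 + 192.3 ≈ 262.91 mg.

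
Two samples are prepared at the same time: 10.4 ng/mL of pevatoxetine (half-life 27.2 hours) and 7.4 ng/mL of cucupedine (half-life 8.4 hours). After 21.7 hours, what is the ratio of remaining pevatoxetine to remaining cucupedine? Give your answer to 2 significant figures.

4.8

pevatoxetine: 10.4 × (1/2)^(21.7/27.2) = 10.4 × (1/2)^0.79779 ≈ 5.9824 ng/mL.
cucupedine: 7.4 × (1/2)^(21.7/8.4) = 7.4 × (1/2)^2.5833 ≈ 1.2347 ng/mL.
Ratio ≈ 5.9824 / 1.2347 ≈ 4.8451.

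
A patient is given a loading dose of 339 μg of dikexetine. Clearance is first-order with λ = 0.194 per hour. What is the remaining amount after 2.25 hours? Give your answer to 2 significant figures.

220 μg

t½ = ln 2 / λ = 0.69315 / 0.194 ≈ 3.5729 hours.
Number of half-lives: n = 2.25/3.5729 ≈ 0.62974.
Remaining = 339 × (1/2)^0.62974 = 339 × 0.64629 ≈ 219.09 μg.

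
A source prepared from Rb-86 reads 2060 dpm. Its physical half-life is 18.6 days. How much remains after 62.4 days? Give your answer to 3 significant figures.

Number of half-lives: n = 62.4/18.6 ≈ 3.3548.
Remaining = 2060 × (1/2)^3.3548 = 2060 × 0.097745 ≈ 201.35 dpm.

201 dpm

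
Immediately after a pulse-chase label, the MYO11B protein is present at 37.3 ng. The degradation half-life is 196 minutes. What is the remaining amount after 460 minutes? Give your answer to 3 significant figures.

Number of half-lives: n = 460/196 ≈ 2.3469.
Remaining = 37.3 × (1/2)^2.3469 = 37.3 × 0.19656 ≈ 7.3318 ng.

7.33 ng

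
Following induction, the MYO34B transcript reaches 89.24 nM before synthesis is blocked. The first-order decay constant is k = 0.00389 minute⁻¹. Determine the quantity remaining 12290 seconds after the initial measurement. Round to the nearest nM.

t½ = ln 2 / k = 0.69315 / 0.00389 ≈ 178.19 minutes.
Convert the elapsed time: 12290 seconds = 204.833 minutes.
Number of half-lives: n = 204.833/178.19 ≈ 1.1495.
Remaining = 89.24 × (1/2)^1.1495 = 89.24 × 0.45077 ≈ 40.227 nM.

40 nM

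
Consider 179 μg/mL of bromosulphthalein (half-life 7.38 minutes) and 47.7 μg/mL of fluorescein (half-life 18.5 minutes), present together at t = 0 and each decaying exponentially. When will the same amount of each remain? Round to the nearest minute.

Set 179·(1/2)^(t/7.38) = 47.7·(1/2)^(t/18.5).
Taking log₂: log₂(179/47.7) = t·(1/7.38 − 1/18.5).
log₂(3.7526) = 1.9079; 1/7.38 − 1/18.5 = 0.081447.
t = 1.9079 / 0.081447 ≈ 23.425 minutes.

23 minutes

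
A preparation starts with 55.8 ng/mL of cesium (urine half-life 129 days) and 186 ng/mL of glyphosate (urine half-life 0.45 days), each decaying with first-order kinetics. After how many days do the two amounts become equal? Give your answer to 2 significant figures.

Set 55.8·(1/2)^(t/129) = 186·(1/2)^(t/0.45).
Taking log₂: log₂(55.8/186) = t·(1/129 − 1/0.45).
log₂(0.3) = -1.737; 1/129 − 1/0.45 = -2.2145.
t = -1.737 / -2.2145 ≈ 0.78437 days.

0.78 days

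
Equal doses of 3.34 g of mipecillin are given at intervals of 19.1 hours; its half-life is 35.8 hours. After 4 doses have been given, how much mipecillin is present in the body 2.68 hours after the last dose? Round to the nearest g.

8 g

The 4 doses were given 59.98, 40.88, 21.78, 2.68 hours ago.
Total = 3.34·(1/2)^(59.98/35.8) + 3.34·(1/2)^(40.88/35.8) + 3.34·(1/2)^(21.78/35.8) + 3.34·(1/2)^(2.68/35.8)
      = 1.0457 + 1.5136 + 2.1908 + 3.1711 ≈ 7.9212 g.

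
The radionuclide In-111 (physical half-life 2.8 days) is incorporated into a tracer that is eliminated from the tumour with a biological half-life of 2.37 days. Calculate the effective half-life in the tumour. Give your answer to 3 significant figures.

1/t_eff = 1/t_phys + 1/t_biol = 1/2.8 + 1/2.37 = 0.77908 per day.
t_eff = 2.8 × 2.37 / (2.8 + 2.37) ≈ 1.2836 days.

1.28 days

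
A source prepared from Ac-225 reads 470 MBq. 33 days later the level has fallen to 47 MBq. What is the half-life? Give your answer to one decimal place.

A/A₀ = 47/470 ≈ 0.1.
n = log₂(10) ≈ 3.3219 half-lives elapsed in 33 days.
t½ = 33/3.3219 ≈ 9.934 days.

9.9 days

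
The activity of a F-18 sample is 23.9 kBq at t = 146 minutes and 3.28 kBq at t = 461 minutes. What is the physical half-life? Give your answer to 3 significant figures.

Over Δt = 461 − 146 = 315 minutes, the level fell by a factor of 23.9/3.28 ≈ 7.2866.
n = log₂(7.2866) ≈ 2.8652 half-lives, so t½ = 315/2.8652 ≈ 109.94 minutes.

110 minutes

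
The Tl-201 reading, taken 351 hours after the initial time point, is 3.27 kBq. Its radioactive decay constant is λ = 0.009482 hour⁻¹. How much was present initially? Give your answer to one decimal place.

91.2 kBq

t½ = ln 2 / λ = 0.69315 / 0.009482 ≈ 73.101 hours.
Number of half-lives elapsed: n = 351/73.101 ≈ 4.8016.
A₀ = A × 2^n = 3.27 × 2^4.8016 = 3.27 × 27.888 ≈ 91.192 kBq.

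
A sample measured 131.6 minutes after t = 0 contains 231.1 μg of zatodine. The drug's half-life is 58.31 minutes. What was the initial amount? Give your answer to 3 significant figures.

Number of half-lives elapsed: n = 131.6/58.31 ≈ 2.2569.
A₀ = A × 2^n = 231.1 × 2^2.2569 = 231.1 × 4.7796 ≈ 1104.6 μg.

1100 μg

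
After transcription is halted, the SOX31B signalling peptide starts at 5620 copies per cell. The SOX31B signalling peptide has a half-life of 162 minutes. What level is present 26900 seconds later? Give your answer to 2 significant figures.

830 copies per cell

Convert the elapsed time: 26900 seconds = 448.333 minutes.
Number of half-lives: n = 448.333/162 ≈ 2.7675.
Remaining = 5620 × (1/2)^2.7675 = 5620 × 0.14686 ≈ 825.35 copies per cell.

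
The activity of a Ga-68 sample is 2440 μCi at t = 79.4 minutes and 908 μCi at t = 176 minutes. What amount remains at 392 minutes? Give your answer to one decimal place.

Over Δt = 176 − 79.4 = 96.6 minutes, the level fell by a factor of 2440/908 ≈ 2.6872.
n = log₂(2.6872) ≈ 1.4261 half-lives, so t½ = 96.6/1.4261 ≈ 67.736 minutes.
From t = 176 to t = 392: 908 × (1/2)^((392−176)/67.736) ≈ 99.575 μCi.

99.6 μCi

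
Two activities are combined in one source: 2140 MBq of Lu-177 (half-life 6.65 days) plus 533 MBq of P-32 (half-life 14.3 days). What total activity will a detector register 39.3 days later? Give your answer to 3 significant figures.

Lu-177: 2140 × (1/2)^(39.3/6.65) = 2140 × (1/2)^5.9098 ≈ 35.595 MBq.
P-32: 533 × (1/2)^(39.3/14.3) = 533 × (1/2)^2.7483 ≈ 79.327 MBq.
Total = 35.595 + 79.327 ≈ 114.92 MBq.

115 MBq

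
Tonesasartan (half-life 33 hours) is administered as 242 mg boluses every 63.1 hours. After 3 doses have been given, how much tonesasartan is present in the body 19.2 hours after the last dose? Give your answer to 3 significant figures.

216 mg

The 3 doses were given 145.4, 82.3, 19.2 hours ago.
Total = 242·(1/2)^(145.4/33) + 242·(1/2)^(82.3/33) + 242·(1/2)^(19.2/33)
      = 11.415 + 42.96 + 161.69 ≈ 216.06 mg.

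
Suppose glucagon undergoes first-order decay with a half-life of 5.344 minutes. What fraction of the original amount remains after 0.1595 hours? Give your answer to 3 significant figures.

0.289

0.1595 hours = 9.57 minutes.
n = 9.57/5.344 ≈ 1.7908 half-lives.
Fraction remaining = (1/2)^1.7908 ≈ 0.28901.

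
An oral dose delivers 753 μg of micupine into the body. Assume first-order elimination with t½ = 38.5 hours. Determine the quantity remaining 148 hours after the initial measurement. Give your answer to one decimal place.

Number of half-lives: n = 148/38.5 ≈ 3.8442.
Remaining = 753 × (1/2)^3.8442 = 753 × 0.06963 ≈ 52.431 μg.

52.4 μg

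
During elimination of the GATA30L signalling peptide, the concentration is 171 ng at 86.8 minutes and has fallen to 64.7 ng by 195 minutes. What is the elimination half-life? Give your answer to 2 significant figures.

77 minutes

Over Δt = 195 − 86.8 = 108.2 minutes, the level fell by a factor of 171/64.7 ≈ 2.643.
n = log₂(2.643) ≈ 1.4022 half-lives, so t½ = 108.2/1.4022 ≈ 77.167 minutes.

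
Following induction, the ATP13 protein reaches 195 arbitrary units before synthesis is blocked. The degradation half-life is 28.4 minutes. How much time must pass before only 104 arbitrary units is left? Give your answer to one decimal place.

Fraction remaining = 104/195 ≈ 0.53333.
n = log₂(195/104) = ln(1.875)/ln 2 ≈ 0.90689 half-lives.
t = n × t½ = 0.90689 × 28.4 ≈ 25.756 minutes.

25.8 minutes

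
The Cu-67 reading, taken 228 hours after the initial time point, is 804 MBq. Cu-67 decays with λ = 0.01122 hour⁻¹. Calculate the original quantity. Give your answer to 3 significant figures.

t½ = ln 2 / λ = 0.69315 / 0.01122 ≈ 61.778 hours.
Number of half-lives elapsed: n = 228/61.778 ≈ 3.6906.
A₀ = A × 2^n = 804 × 2^3.6906 = 804 × 12.912 ≈ 10381 MBq.

10400 MBq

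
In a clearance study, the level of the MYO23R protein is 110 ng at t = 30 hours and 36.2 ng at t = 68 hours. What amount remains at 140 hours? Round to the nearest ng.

4 ng

Over Δt = 68 − 30 = 38 hours, the level fell by a factor of 110/36.2 ≈ 3.0387.
n = log₂(3.0387) ≈ 1.6034 half-lives, so t½ = 38/1.6034 ≈ 23.699 hours.
From t = 68 to t = 140: 36.2 × (1/2)^((140−68)/23.699) ≈ 4.4071 ng.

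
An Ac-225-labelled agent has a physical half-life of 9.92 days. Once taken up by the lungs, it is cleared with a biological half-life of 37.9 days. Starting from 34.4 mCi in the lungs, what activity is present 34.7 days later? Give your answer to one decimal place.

1.6 mCi

1/t_eff = 1/t_phys + 1/t_biol = 1/9.92 + 1/37.9 = 0.12719 per day.
t_eff = 9.92 × 37.9 / (9.92 + 37.9) ≈ 7.8621 days.
Remaining = 34.4 × (1/2)^(34.7/7.8621) = 34.4 × (1/2)^4.4136 ≈ 1.6142 mCi.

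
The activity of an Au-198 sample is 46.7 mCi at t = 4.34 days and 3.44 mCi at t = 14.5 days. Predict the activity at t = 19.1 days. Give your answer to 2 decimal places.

1.06 mCi

Over Δt = 14.5 − 4.34 = 10.16 days, the level fell by a factor of 46.7/3.44 ≈ 13.576.
n = log₂(13.576) ≈ 3.7629 half-lives, so t½ = 10.16/3.7629 ≈ 2.7 days.
From t = 14.5 to t = 19.1: 3.44 × (1/2)^((19.1−14.5)/2.7) ≈ 1.0561 mCi.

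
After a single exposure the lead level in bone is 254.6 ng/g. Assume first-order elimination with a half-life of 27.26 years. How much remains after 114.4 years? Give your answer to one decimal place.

13.9 ng/g

Number of half-lives: n = 114.4/27.26 ≈ 4.1966.
Remaining = 254.6 × (1/2)^4.1966 = 254.6 × 0.054537 ≈ 13.885 ng/g.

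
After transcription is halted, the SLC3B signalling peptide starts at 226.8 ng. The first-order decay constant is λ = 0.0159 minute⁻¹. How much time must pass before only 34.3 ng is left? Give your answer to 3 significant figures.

t½ = ln 2 / λ = 0.69315 / 0.0159 ≈ 43.594 minutes.
Fraction remaining = 34.3/226.8 ≈ 0.15123.
n = log₂(226.8/34.3) = ln(6.6122)/ln 2 ≈ 2.7251 half-lives.
t = n × t½ = 2.7251 × 43.594 ≈ 118.8 minutes.

119 minutes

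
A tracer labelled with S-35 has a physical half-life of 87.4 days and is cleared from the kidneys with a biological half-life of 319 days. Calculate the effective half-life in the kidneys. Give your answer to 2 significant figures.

69 days

1/t_eff = 1/t_phys + 1/t_biol = 1/87.4 + 1/319 = 0.014576 per day.
t_eff = 87.4 × 319 / (87.4 + 319) ≈ 68.604 days.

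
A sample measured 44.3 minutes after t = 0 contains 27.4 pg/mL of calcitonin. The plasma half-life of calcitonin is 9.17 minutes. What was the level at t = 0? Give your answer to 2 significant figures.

780 pg/mL

Number of half-lives elapsed: n = 44.3/9.17 ≈ 4.831.
A₀ = A × 2^n = 27.4 × 2^4.831 = 27.4 × 28.462 ≈ 779.86 pg/mL.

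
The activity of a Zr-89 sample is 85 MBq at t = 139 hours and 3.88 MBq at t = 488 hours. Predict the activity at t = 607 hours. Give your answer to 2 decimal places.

Over Δt = 488 − 139 = 349 hours, the level fell by a factor of 85/3.88 ≈ 21.907.
n = log₂(21.907) ≈ 4.4533 half-lives, so t½ = 349/4.4533 ≈ 78.368 hours.
From t = 488 to t = 607: 3.88 × (1/2)^((607−488)/78.368) ≈ 1.3543 MBq.

1.35 MBq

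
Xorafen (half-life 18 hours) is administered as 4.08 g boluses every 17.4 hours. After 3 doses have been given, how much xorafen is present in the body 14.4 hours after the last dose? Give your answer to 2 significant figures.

The 3 doses were given 49.2, 31.8, 14.4 hours ago.
Total = 4.08·(1/2)^(49.2/18) + 4.08·(1/2)^(31.8/18) + 4.08·(1/2)^(14.4/18)
      = 0.61354 + 1.1991 + 2.3433 ≈ 4.1559 g.

4.2 g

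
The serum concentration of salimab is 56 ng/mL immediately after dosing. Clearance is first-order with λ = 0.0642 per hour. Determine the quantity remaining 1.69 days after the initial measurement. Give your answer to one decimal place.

4.1 ng/mL

t½ = ln 2 / λ = 0.69315 / 0.0642 ≈ 10.797 hours.
Convert the elapsed time: 1.69 days = 40.56 hours.
Number of half-lives: n = 40.56/10.797 ≈ 3.7567.
Remaining = 56 × (1/2)^3.7567 = 56 × 0.073981 ≈ 4.1429 ng/mL.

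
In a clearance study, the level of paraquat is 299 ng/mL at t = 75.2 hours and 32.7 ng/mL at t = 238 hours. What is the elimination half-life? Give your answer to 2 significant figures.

Over Δt = 238 − 75.2 = 162.8 hours, the level fell by a factor of 299/32.7 ≈ 9.1437.
n = log₂(9.1437) ≈ 3.1928 half-lives, so t½ = 162.8/3.1928 ≈ 50.99 hours.

51 hours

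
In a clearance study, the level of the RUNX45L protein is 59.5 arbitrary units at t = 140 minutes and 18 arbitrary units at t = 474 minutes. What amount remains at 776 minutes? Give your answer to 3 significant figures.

Over Δt = 474 − 140 = 334 minutes, the level fell by a factor of 59.5/18 ≈ 3.3056.
n = log₂(3.3056) ≈ 1.7249 half-lives, so t½ = 334/1.7249 ≈ 193.64 minutes.
From t = 474 to t = 776: 18 × (1/2)^((776−474)/193.64) ≈ 6.1063 arbitrary units.

6.11 arbitrary units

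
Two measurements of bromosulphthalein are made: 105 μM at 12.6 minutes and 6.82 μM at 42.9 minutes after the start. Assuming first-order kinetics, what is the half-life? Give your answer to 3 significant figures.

7.68 minutes

Over Δt = 42.9 − 12.6 = 30.3 minutes, the level fell by a factor of 105/6.82 ≈ 15.396.
n = log₂(15.396) ≈ 3.9445 half-lives, so t½ = 30.3/3.9445 ≈ 7.6816 minutes.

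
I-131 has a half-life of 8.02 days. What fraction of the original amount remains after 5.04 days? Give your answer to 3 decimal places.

0.647

n = 5.04/8.02 ≈ 0.62843 half-lives.
Fraction remaining = (1/2)^0.62843 ≈ 0.64688.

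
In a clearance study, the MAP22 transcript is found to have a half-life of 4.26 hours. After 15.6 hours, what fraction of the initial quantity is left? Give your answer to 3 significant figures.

n = 15.6/4.26 ≈ 3.662 half-lives.
Fraction remaining = (1/2)^3.662 ≈ 0.079002.

0.0790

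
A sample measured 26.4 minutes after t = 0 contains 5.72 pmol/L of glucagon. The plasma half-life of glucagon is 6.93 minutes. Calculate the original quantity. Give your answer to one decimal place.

Number of half-lives elapsed: n = 26.4/6.93 ≈ 3.8095.
A₀ = A × 2^n = 5.72 × 2^3.8095 = 5.72 × 14.021 ≈ 80.2 pmol/L.

80.2 pmol/L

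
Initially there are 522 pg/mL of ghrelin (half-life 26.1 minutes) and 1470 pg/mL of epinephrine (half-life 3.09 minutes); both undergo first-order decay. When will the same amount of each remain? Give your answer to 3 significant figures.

5.24 minutes

Set 522·(1/2)^(t/26.1) = 1470·(1/2)^(t/3.09).
Taking log₂: log₂(522/1470) = t·(1/26.1 − 1/3.09).
log₂(0.3551) = -1.4937; 1/26.1 − 1/3.09 = -0.28531.
t = -1.4937 / -0.28531 ≈ 5.2353 minutes.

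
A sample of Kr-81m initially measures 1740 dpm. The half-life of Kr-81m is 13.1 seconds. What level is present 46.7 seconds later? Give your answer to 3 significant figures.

147 dpm

Number of half-lives: n = 46.7/13.1 ≈ 3.5649.
Remaining = 1740 × (1/2)^3.5649 = 1740 × 0.084501 ≈ 147.03 dpm.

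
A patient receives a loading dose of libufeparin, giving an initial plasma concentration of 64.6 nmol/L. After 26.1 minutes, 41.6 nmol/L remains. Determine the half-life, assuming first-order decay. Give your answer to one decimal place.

41.1 minutes

A/A₀ = 41.6/64.6 ≈ 0.64396.
n = log₂(1.5529) ≈ 0.63495 half-lives elapsed in 26.1 minutes.
t½ = 26.1/0.63495 ≈ 41.106 minutes.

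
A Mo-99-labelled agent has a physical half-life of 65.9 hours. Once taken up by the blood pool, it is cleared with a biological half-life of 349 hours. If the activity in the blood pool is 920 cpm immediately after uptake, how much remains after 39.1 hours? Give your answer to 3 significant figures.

1/t_eff = 1/t_phys + 1/t_biol = 1/65.9 + 1/349 = 0.01804 per hour.
t_eff = 65.9 × 349 / (65.9 + 349) ≈ 55.433 hours.
Remaining = 920 × (1/2)^(39.1/55.433) = 920 × (1/2)^0.70536 ≈ 564.23 cpm.

564 cpm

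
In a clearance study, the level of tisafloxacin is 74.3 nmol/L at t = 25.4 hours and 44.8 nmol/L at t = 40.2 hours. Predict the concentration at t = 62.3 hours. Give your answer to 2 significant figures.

Over Δt = 40.2 − 25.4 = 14.8 hours, the level fell by a factor of 74.3/44.8 ≈ 1.6585.
n = log₂(1.6585) ≈ 0.72986 half-lives, so t½ = 14.8/0.72986 ≈ 20.278 hours.
From t = 40.2 to t = 62.3: 44.8 × (1/2)^((62.3−40.2)/20.278) ≈ 21.047 nmol/L.

21 nmol/L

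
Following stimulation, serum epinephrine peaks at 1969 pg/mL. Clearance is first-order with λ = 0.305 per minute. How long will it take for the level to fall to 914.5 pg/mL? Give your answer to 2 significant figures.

2.5 minutes

t½ = ln 2 / λ = 0.69315 / 0.305 ≈ 2.2726 minutes.
Fraction remaining = 914.5/1969 ≈ 0.46445.
n = log₂(1969/914.5) = ln(2.1531)/ln 2 ≈ 1.1064 half-lives.
t = n × t½ = 1.1064 × 2.2726 ≈ 2.5144 minutes.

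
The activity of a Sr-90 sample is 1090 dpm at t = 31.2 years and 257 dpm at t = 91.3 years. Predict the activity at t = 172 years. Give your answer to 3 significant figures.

36.9 dpm

Over Δt = 91.3 − 31.2 = 60.1 years, the level fell by a factor of 1090/257 ≈ 4.2412.
n = log₂(4.2412) ≈ 2.0845 half-lives, so t½ = 60.1/2.0845 ≈ 28.832 years.
From t = 91.3 to t = 172: 257 × (1/2)^((172−91.3)/28.832) ≈ 36.928 dpm.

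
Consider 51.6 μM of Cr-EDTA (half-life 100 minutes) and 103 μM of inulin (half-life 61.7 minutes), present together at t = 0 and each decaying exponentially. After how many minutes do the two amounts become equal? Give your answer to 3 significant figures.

161 minutes

Set 51.6·(1/2)^(t/100) = 103·(1/2)^(t/61.7).
Taking log₂: log₂(51.6/103) = t·(1/100 − 1/61.7).
log₂(0.50097) = -0.9972; 1/100 − 1/61.7 = -0.0062075.
t = -0.9972 / -0.0062075 ≈ 160.65 minutes.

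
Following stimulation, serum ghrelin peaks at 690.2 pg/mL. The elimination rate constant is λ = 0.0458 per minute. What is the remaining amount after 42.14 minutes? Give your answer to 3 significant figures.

t½ = ln 2 / λ = 0.69315 / 0.0458 ≈ 15.134 minutes.
Number of half-lives: n = 42.14/15.134 ≈ 2.7844.
Remaining = 690.2 × (1/2)^2.7844 = 690.2 × 0.14515 ≈ 100.18 pg/mL.

100 pg/mL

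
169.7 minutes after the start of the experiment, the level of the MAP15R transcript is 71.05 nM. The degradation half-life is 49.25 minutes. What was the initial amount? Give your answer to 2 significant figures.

Number of half-lives elapsed: n = 169.7/49.25 ≈ 3.4457.
A₀ = A × 2^n = 71.05 × 2^3.4457 = 71.05 × 10.896 ≈ 774.14 nM.

770 nM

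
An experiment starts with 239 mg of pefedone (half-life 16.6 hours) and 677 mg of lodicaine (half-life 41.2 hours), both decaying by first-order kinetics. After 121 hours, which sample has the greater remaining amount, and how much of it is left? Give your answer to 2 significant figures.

pefedone: 239 × (1/2)^7.2892 ≈ 1.5281 mg.
lodicaine: 677 × (1/2)^2.9369 ≈ 88.409 mg.
Lodicaine has more remaining, at ≈ 88.409 mg.

lodicaine, 88 mg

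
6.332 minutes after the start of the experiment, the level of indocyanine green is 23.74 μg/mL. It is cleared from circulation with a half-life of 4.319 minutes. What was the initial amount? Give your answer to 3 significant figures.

65.6 μg/mL

Number of half-lives elapsed: n = 6.332/4.319 ≈ 1.4661.
A₀ = A × 2^n = 23.74 × 2^1.4661 = 23.74 × 2.7627 ≈ 65.587 μg/mL.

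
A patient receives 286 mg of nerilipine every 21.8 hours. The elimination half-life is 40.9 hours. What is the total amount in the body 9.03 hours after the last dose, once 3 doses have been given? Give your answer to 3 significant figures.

The 3 doses were given 52.63, 30.83, 9.03 hours ago.
Total = 286·(1/2)^(52.63/40.9) + 286·(1/2)^(30.83/40.9) + 286·(1/2)^(9.03/40.9)
      = 117.22 + 169.61 + 245.42 ≈ 532.25 mg.

532 mg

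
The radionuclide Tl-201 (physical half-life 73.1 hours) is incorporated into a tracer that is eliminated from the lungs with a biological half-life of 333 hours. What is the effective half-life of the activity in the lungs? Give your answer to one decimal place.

1/t_eff = 1/t_phys + 1/t_biol = 1/73.1 + 1/333 = 0.016683 per hour.
t_eff = 73.1 × 333 / (73.1 + 333) ≈ 59.942 hours.

59.9 hours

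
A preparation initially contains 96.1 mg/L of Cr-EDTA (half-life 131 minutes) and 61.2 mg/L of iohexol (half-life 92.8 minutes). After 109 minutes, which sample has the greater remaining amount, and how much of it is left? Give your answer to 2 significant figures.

Cr-EDTA: 96.1 × (1/2)^0.83206 ≈ 53.982 mg/L.
iohexol: 61.2 × (1/2)^1.1746 ≈ 27.113 mg/L.
Cr-EDTA has more remaining, at ≈ 53.982 mg/L.

Cr-EDTA, 54 mg/L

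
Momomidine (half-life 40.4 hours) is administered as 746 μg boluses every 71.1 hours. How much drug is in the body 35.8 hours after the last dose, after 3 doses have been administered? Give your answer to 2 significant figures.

The 3 doses were given 178, 106.9, 35.8 hours ago.
Total = 746·(1/2)^(178/40.4) + 746·(1/2)^(106.9/40.4) + 746·(1/2)^(35.8/40.4)
      = 35.19 + 119.18 + 403.63 ≈ 558 μg.

560 μg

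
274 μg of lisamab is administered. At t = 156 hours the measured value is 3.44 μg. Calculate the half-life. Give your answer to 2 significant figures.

A/A₀ = 3.44/274 ≈ 0.012555.
n = log₂(79.651) ≈ 6.3156 half-lives elapsed in 156 hours.
t½ = 156/6.3156 ≈ 24.701 hours.

25 hours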